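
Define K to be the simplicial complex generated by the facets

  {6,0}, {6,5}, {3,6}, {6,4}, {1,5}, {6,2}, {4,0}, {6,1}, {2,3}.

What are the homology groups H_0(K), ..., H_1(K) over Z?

Take the total order 0 < 1 < 2 < 3 < 4 < 5 < 6 on the vertex set. Then K (dimension 1) consists of the simplices:

  0-simplices (7): [0], [1], [2], [3], [4], [5], [6]
  1-simplices (9): [0,4], [0,6], [1,5], [1,6], [2,3], [2,6], [3,6], [4,6], [5,6]

so the chain groups are C_0 ≅ Z^7, C_1 ≅ Z^9.

Boundary ∂_1: C_1 → C_0 is given by ∂[p,q] = [q] − [p]. For instance
  ∂[3,6] = [6] − [3].
This gives a 7×9 integer matrix of rank 6; reducing to Smith normal form yields diagonal entries (1,1,1,1,1,1).

From H_k ≅ ker(∂_k) / im(∂_{k+1}) we obtain:

  H_0: rank C_0 − rank ∂_1 = 7 − 6 = 1, and the invariant factors of ∂_1 are all 1, so H_0 ≅ Z.
  H_1: rank ker ∂_1 − rank ∂_2 = (9 − 6) − 0 = 3, and there is no ∂_2, so H_1 ≅ Z^3.

(K is a triangulation of a wedge of 3 circles.)

H_0 ≅ Z,  H_1 ≅ Z^3.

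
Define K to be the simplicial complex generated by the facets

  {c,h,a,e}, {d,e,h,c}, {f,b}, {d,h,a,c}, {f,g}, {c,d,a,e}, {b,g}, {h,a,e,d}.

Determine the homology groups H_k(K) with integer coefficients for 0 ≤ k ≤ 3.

H_0 = Z^2,  H_1 = Z,  H_2 = 0,  H_3 = Z.

Order the vertices as a < b < c < d < e < f < g < h. Listing each simplex with vertices in this order, K has dimension 3 with simplices:

  0-simplices (8): a, b, c, d, e, f, g, h
  1-simplices (13): ac, ad, ae, ah, bf, bg, cd, ce, ch, de, dh, eh, fg
  2-simplices (10): acd, ace, ach, ade, adh, aeh, cde, cdh, ceh, deh
  3-simplices (5): acde, acdh, aceh, adeh, cdeh

so the chain groups are C_0 ≅ Z^8, C_1 ≅ Z^13, C_2 ≅ Z^10, C_3 ≅ Z^5.

The boundary map ∂_1: C_1 → C_0 maps an edge to its endpoints' difference, ∂[p,q] = q − p.
This gives a 8×13 integer matrix of rank 6; reducing to Smith normal form yields diagonal entries (1,1,1,1,1,1).

∂_2: C_2 → C_1 acts by ∂[p,q,r] = [q,r] − [p,r] + [p,q]. For instance
  ∂adh = dh − ah + ad,
  ∂cdh = dh − ch + cd.
As a 13×10 matrix over Z this has rank 6, with invariant factors (1,1,1,1,1,1).

The boundary map ∂_3: C_3 → C_2 sends each 3-simplex σ to the alternating sum Σ_i (−1)^i (σ with its i-th vertex removed). For instance
  ∂aceh = ceh − aeh + ach − ace,
  ∂cdeh = deh − ceh + cdh − cde.
As a 10×5 matrix over Z this has rank 4, with invariant factors (1,1,1,1).

From H_k ≅ ker(∂_k) / im(∂_{k+1}) we obtain:

  H_0: rank C_0 − rank ∂_1 = 8 − 6 = 2, and the invariant factors of ∂_1 are all 1, so H_0 = Z^2.
  H_1: rank ker ∂_1 − rank ∂_2 = (13 − 6) − 6 = 1, and the invariant factors of ∂_2 are all 1, so H_1 = Z.
  H_2: rank ker ∂_2 − rank ∂_3 = (10 − 6) − 4 = 0, and the invariant factors of ∂_3 are all 1, so H_2 = 0.
  H_3: rank ker ∂_3 − rank ∂_4 = (5 − 4) − 0 = 1, and there is no ∂_4, so H_3 = Z.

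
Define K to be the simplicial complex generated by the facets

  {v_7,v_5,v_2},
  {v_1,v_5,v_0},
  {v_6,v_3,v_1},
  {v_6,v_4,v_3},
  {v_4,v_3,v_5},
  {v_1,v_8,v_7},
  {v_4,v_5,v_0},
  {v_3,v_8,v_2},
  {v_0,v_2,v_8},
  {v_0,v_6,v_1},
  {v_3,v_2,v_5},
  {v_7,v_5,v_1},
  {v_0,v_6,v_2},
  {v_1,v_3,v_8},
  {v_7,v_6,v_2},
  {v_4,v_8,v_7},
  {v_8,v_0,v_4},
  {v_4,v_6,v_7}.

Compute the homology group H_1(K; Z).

H_1 ≅ Z^2.

Fix the vertex order v_0 < v_1 < v_2 < v_3 < v_4 < v_5 < v_6 < v_7 < v_8 and write every simplex with vertices in increasing order. Then dim K = 2 and the simplices of K are:

  0-simplices (9): [v_0], [v_1], [v_2], [v_3], [v_4], [v_5], [v_6], [v_7], [v_8]
  1-simplices (27): (27 of them)
  2-simplices (18): (18 of them)

so the chain groups are C_0 ≅ Z^9, C_1 ≅ Z^27, C_2 ≅ Z^18.

The boundary map ∂_1: C_1 → C_0 is given by ∂[p,q] = [q] − [p]. For instance
  ∂[v_0,v_5] = [v_5] − [v_0].
As a 9×27 matrix over Z this has rank 8, with invariant factors (1,1,1,1,1,1,1,1).

∂_2: C_2 → C_1 acts by ∂[p,q,r] = [q,r] − [p,r] + [p,q]. For instance
  ∂[v_0,v_4,v_5] = [v_4,v_5] − [v_0,v_5] + [v_0,v_4],
  ∂[v_2,v_5,v_7] = [v_5,v_7] − [v_2,v_7] + [v_2,v_5].
This gives a 27×18 integer matrix of rank 17; reducing to Smith normal form yields diagonal entries (1,1,1,1,1,1,1,1,1,1,1,1,1,1,1,1,1).

Now H_k = ker ∂_k / im ∂_{k+1}, so:

  H_1: rank ker ∂_1 − rank ∂_2 = (27 − 8) − 17 = 2, and the invariant factors of ∂_2 are all 1, so H_1 = Z^2.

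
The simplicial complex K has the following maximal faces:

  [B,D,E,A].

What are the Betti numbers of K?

b_0 = 1, b_1 = 0, b_2 = 0, b_3 = 0.

Order the vertices as A < B < D < E. Listing each simplex with vertices in this order, K has dimension 3 with simplices:

  0-simplices (4): A, B, D, E
  1-simplices (6): AB, AD, AE, BD, BE, DE
  2-simplices (4): ABD, ABE, ADE, BDE
  3-simplices (1): ABDE

giving chain groups C_0 ≅ Z^4, C_1 ≅ Z^6, C_2 ≅ Z^4, C_3 ≅ Z^1.

Boundary ∂_1: C_1 → C_0 sends each edge [p,q] (with p < q) to q − p. For instance
  ∂AE = E − A.
The 4×6 boundary matrix has rank 3 and Smith normal form diag(1,1,1).

∂_2: C_2 → C_1 sends each 2-simplex [p,q,r] to [q,r] − [p,r] + [p,q]. For instance
  ∂BDE = DE − BE + BD,
  ∂ABE = BE − AE + AB.
The resulting 6×4 matrix has rank 3, and its Smith normal form has invariant factors (1,1,1).

The boundary map ∂_3: C_3 → C_2 sends each 3-simplex σ to the alternating sum Σ_i (−1)^i (σ with its i-th vertex removed). For instance
  ∂ABDE = BDE − ADE + ABE − ABD.
As a 4×1 matrix over Z this has rank 1, with invariant factors (1).

From H_k ≅ ker(∂_k) / im(∂_{k+1}) we obtain:

  H_0: rank C_0 − rank ∂_1 = 4 − 3 = 1, and the invariant factors of ∂_1 are all 1, so H_0 = Z.
  H_1: rank ker ∂_1 − rank ∂_2 = (6 − 3) − 3 = 0, and the invariant factors of ∂_2 are all 1, so H_1 = 0.
  H_2: rank ker ∂_2 − rank ∂_3 = (4 − 3) − 1 = 0, and the invariant factors of ∂_3 are all 1, so H_2 = 0.
  H_3: rank ker ∂_3 − rank ∂_4 = (1 − 1) − 0 = 0, and there is no ∂_4, so H_3 = 0.

Hence the Betti numbers are b_0 = 1, b_1 = 0, b_2 = 0, b_3 = 0.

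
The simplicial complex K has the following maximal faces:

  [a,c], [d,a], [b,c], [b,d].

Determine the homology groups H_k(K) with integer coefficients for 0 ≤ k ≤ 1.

Order the vertices as a < b < c < d. Listing each simplex with vertices in this order, K has dimension 1 with simplices:

  0-simplices (4): a, b, c, d
  1-simplices (4): ac, ad, bc, bd

giving chain groups C_0 ≅ Z^4, C_1 ≅ Z^4.

∂_1: C_1 → C_0 is given by ∂[p,q] = [q] − [p]. For instance
  ∂ac = c − a.
As a 4×4 matrix over Z this has rank 3, with invariant factors (1,1,1).

From H_k ≅ ker(∂_k) / im(∂_{k+1}) we obtain:

  H_0: rank C_0 − rank ∂_1 = 4 − 3 = 1, and the invariant factors of ∂_1 are all 1, so H_0 = Z.
  H_1: rank ker ∂_1 − rank ∂_2 = (4 − 3) − 0 = 1, and there is no ∂_2, so H_1 = Z.

As a check, the Euler characteristic is 4 − 4 = 0, which agrees with 1 − 1 = 0.

H_0 = Z,  H_1 = Z.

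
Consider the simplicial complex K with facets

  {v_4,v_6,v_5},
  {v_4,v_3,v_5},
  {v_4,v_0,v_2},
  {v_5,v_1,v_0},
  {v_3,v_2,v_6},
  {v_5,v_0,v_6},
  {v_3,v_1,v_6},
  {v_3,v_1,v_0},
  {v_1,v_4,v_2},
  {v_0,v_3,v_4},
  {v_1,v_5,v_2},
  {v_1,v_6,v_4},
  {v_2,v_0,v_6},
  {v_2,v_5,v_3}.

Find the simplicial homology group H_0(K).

Order the vertices as v_0 < v_1 < v_2 < v_3 < v_4 < v_5 < v_6. Listing each simplex with vertices in this order, K has dimension 2 with simplices:

  0-simplices (7): [v_0], [v_1], [v_2], [v_3], [v_4], [v_5], [v_6]
  1-simplices (21): (21 of them)
  2-simplices (14): (14 of them)

giving chain groups C_0 ≅ Z^7, C_1 ≅ Z^21, C_2 ≅ Z^14.

∂_1: C_1 → C_0 sends each edge [p,q] (with p < q) to q − p. For instance
  ∂[v_2,v_3] = [v_3] − [v_2].
As a 7×21 matrix over Z this has rank 6, with invariant factors (1,1,1,1,1,1).

Boundary ∂_2: C_2 → C_1 acts by ∂[p,q,r] = [q,r] − [p,r] + [p,q]. For instance
  ∂[v_0,v_1,v_3] = [v_1,v_3] − [v_0,v_3] + [v_0,v_1],
  ∂[v_1,v_2,v_5] = [v_2,v_5] − [v_1,v_5] + [v_1,v_2].
As a 21×14 matrix over Z this has rank 13, with invariant factors (1,1,1,1,1,1,1,1,1,1,1,1,1).

Reading off H_k = ker ∂_k / im ∂_{k+1}:

  H_0: rank C_0 − rank ∂_1 = 7 − 6 = 1, and the invariant factors of ∂_1 are all 1, so H_0 ≅ Z.

H_0 ≅ Z.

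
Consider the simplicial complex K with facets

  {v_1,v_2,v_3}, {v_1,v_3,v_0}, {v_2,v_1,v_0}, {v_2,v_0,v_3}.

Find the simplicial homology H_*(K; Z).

H_0 ≅ Z,  H_1 = 0,  H_2 ≅ Z.

We work with the vertex ordering v_0 < v_1 < v_2 < v_3. The simplices of K, each written with vertices in increasing order, are:

  0-simplices (4): [v_0], [v_1], [v_2], [v_3]
  1-simplices (6): [v_0,v_1], [v_0,v_2], [v_0,v_3], [v_1,v_2], [v_1,v_3], [v_2,v_3]
  2-simplices (4): [v_0,v_1,v_2], [v_0,v_1,v_3], [v_0,v_2,v_3], [v_1,v_2,v_3]

so the chain groups are C_0 ≅ Z^4, C_1 ≅ Z^6, C_2 ≅ Z^4.

Boundary ∂_1: C_1 → C_0 maps an edge to its endpoints' difference, ∂[p,q] = q − p. For instance
  ∂[v_1,v_3] = [v_3] − [v_1].
The 4×6 boundary matrix has rank 3 and Smith normal form diag(1,1,1).

Boundary ∂_2: C_2 → C_1 acts by ∂[p,q,r] = [q,r] − [p,r] + [p,q]. For instance
  ∂[v_1,v_2,v_3] = [v_2,v_3] − [v_1,v_3] + [v_1,v_2],
  ∂[v_0,v_2,v_3] = [v_2,v_3] − [v_0,v_3] + [v_0,v_2].
The resulting 6×4 matrix has rank 3, and its Smith normal form has invariant factors (1,1,1).

From H_k ≅ ker(∂_k) / im(∂_{k+1}) we obtain:

  H_0: rank C_0 − rank ∂_1 = 4 − 3 = 1, and the invariant factors of ∂_1 are all 1, so H_0 = Z.
  H_1: rank ker ∂_1 − rank ∂_2 = (6 − 3) − 3 = 0, and the invariant factors of ∂_2 are all 1, so H_1 = 0.
  H_2: rank ker ∂_2 − rank ∂_3 = (4 − 3) − 0 = 1, and there is no ∂_3, so H_2 = Z.

As a check, the Euler characteristic is 4 − 6 + 4 = 2, which agrees with 1 − 0 + 1 = 2.
(K is a triangulation of the 2-sphere S^2.)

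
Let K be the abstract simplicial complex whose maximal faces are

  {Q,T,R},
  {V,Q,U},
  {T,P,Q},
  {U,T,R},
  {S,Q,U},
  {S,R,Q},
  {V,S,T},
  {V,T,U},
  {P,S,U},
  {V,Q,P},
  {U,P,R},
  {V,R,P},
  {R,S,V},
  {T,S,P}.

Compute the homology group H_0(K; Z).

H_0 = Z.

K has 7 vertices, 21 edges, 14 triangles.
rank ∂_0 = 0, rank ∂_1 = 6 ⇒ b_0 = 7 − 0 − 6 = 1; all invariant factors of ∂_1 are 1 so no torsion. So H_0 ≅ Z.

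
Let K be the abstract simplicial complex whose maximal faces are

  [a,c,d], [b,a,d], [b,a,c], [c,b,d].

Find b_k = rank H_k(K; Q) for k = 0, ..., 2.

Order the vertices as a < b < c < d. Listing each simplex with vertices in this order, K has dimension 2 with simplices:

  0-simplices (4): a, b, c, d
  1-simplices (6): ab, ac, ad, bc, bd, cd
  2-simplices (4): abc, abd, acd, bcd

giving chain groups C_0 ≅ Z^4, C_1 ≅ Z^6, C_2 ≅ Z^4.

∂_1: C_1 → C_0 maps an edge to its endpoints' difference, ∂[p,q] = q − p. For instance
  ∂bd = d − b.
This gives a 4×6 integer matrix of rank 3; reducing to Smith normal form yields diagonal entries (1,1,1).

∂_2: C_2 → C_1 acts by ∂[p,q,r] = [q,r] − [p,r] + [p,q]. For instance
  ∂abc = bc − ac + ab,
  ∂bcd = cd − bd + bc.
As a 6×4 matrix over Z this has rank 3, with invariant factors (1,1,1).

From H_k ≅ ker(∂_k) / im(∂_{k+1}) we obtain:

  H_0: rank C_0 − rank ∂_1 = 4 − 3 = 1, and the invariant factors of ∂_1 are all 1, so H_0 = Z.
  H_1: rank ker ∂_1 − rank ∂_2 = (6 − 3) − 3 = 0, and the invariant factors of ∂_2 are all 1, so H_1 = 0.
  H_2: rank ker ∂_2 − rank ∂_3 = (4 − 3) − 0 = 1, and there is no ∂_3, so H_2 = Z.

(K is a triangulation of the 2-sphere S^2.)

Hence the Betti numbers are b_0 = 1, b_1 = 0, b_2 = 1.

b_0 = 1, b_1 = 0, b_2 = 1.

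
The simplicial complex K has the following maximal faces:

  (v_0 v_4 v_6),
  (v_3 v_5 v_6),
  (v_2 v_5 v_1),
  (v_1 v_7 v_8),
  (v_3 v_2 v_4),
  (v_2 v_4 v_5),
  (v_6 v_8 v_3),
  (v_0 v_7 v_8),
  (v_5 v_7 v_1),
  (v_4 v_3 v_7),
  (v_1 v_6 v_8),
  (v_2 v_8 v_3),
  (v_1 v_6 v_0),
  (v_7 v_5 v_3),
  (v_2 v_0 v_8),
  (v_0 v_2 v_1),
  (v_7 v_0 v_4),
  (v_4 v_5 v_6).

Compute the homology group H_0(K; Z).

Take the total order v_0 < v_1 < v_2 < v_3 < v_4 < v_5 < v_6 < v_7 < v_8 on the vertex set. Then K (dimension 2) consists of the simplices:

  0-simplices (9): [v_0], [v_1], [v_2], [v_3], [v_4], [v_5], [v_6], [v_7], [v_8]
  1-simplices (27): (27 of them)
  2-simplices (18): (18 of them)

so the chain groups are C_0 ≅ Z^9, C_1 ≅ Z^27, C_2 ≅ Z^18.

The boundary map ∂_1: C_1 → C_0 is given by ∂[p,q] = [q] − [p].
This gives a 9×27 integer matrix of rank 8; reducing to Smith normal form yields diagonal entries (1,1,1,1,1,1,1,1).

Boundary ∂_2: C_2 → C_1 sends each 2-simplex [p,q,r] to [q,r] − [p,r] + [p,q]. For instance
  ∂[v_1,v_6,v_8] = [v_6,v_8] − [v_1,v_8] + [v_1,v_6],
  ∂[v_0,v_4,v_7] = [v_4,v_7] − [v_0,v_7] + [v_0,v_4].
The resulting 27×18 matrix has rank 18, and its Smith normal form has invariant factors (1,1,1,1,1,1,1,1,1,1,1,1,1,1,1,1,1,2).

Reading off H_k = ker ∂_k / im ∂_{k+1}:

  H_0: rank C_0 − rank ∂_1 = 9 − 8 = 1, and the invariant factors of ∂_1 are all 1, so H_0 ≅ Z.

(K is a triangulation of the Klein bottle.)

H_0 = Z.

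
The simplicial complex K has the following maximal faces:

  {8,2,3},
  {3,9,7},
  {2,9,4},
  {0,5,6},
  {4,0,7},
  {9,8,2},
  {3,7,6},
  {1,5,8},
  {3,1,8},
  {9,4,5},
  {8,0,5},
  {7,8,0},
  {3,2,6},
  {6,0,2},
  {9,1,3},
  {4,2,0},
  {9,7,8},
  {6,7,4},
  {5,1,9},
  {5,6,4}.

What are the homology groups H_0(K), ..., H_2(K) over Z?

Take the total order 0 < 1 < 2 < 3 < 4 < 5 < 6 < 7 < 8 < 9 on the vertex set. Then K (dimension 2) consists of the simplices:

  0-simplices (10): [0], [1], [2], [3], [4], [5], [6], [7], [8], [9]
  1-simplices (30): (30 of them)
  2-simplices (20): (20 of them)

Hence C_0 ≅ Z^10, C_1 ≅ Z^30, C_2 ≅ Z^20.

∂_1: C_1 → C_0 maps an edge to its endpoints' difference, ∂[p,q] = q − p.
This gives a 10×30 integer matrix of rank 9; reducing to Smith normal form yields diagonal entries (1,1,1,1,1,1,1,1,1).

∂_2: C_2 → C_1 maps a triangle to the signed sum of its edges. For instance
  ∂[2,8,9] = [8,9] − [2,9] + [2,8],
  ∂[3,7,9] = [7,9] − [3,9] + [3,7].
The resulting 30×20 matrix has rank 20, and its Smith normal form has invariant factors (1,1,1,1,1,1,1,1,1,1,1,1,1,1,1,1,1,1,1,2).

From H_k ≅ ker(∂_k) / im(∂_{k+1}) we obtain:

  H_0: rank C_0 − rank ∂_1 = 10 − 9 = 1, and the invariant factors of ∂_1 are all 1, so H_0 = Z.
  H_1: rank ker ∂_1 − rank ∂_2 = (30 − 9) − 20 = 1, and ∂_2 has invariant factor 2 > 1, so H_1 = Z ⊕ Z/2.
  H_2: rank ker ∂_2 − rank ∂_3 = (20 − 20) − 0 = 0, and there is no ∂_3, so H_2 = 0.

As a check, the Euler characteristic is 10 − 30 + 20 = 0, which agrees with 1 − 1 + 0 = 0.

H_0 = Z,  H_1 = Z ⊕ Z/2,  H_2 = 0.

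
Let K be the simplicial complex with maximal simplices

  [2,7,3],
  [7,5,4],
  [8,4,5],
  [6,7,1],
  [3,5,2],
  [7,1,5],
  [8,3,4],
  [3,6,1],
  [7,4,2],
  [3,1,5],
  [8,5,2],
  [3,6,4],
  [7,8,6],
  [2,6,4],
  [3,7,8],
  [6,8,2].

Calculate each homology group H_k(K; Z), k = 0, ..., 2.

H_0 = Z,  H_1 = Z^2,  H_2 = Z.

We work with the vertex ordering 1 < 2 < 3 < 4 < 5 < 6 < 7 < 8. The simplices of K, each written with vertices in increasing order, are:

  0-simplices (8): [1], [2], [3], [4], [5], [6], [7], [8]
  1-simplices (24): (24 of them)
  2-simplices (16): [1,3,5], [1,3,6], [1,5,7], [1,6,7], [2,3,5], [2,3,7], [2,4,6], [2,4,7], [2,5,8], [2,6,8], [3,4,6], [3,4,8], [3,7,8], [4,5,7], [4,5,8], [6,7,8]

so the chain groups are C_0 ≅ Z^8, C_1 ≅ Z^24, C_2 ≅ Z^16.

∂_1: C_1 → C_0 sends each edge [p,q] (with p < q) to q − p. For instance
  ∂[1,7] = [7] − [1].
The 8×24 boundary matrix has rank 7 and Smith normal form diag(1,1,1,1,1,1,1).

∂_2: C_2 → C_1 sends each 2-simplex [p,q,r] to [q,r] − [p,r] + [p,q]. For instance
  ∂[1,3,5] = [3,5] − [1,5] + [1,3],
  ∂[2,5,8] = [5,8] − [2,8] + [2,5].
This gives a 24×16 integer matrix of rank 15; reducing to Smith normal form yields diagonal entries (1,1,1,1,1,1,1,1,1,1,1,1,1,1,1).

Now H_k = ker ∂_k / im ∂_{k+1}, so:

  H_0: rank C_0 − rank ∂_1 = 8 − 7 = 1, and the invariant factors of ∂_1 are all 1, so H_0 = Z.
  H_1: rank ker ∂_1 − rank ∂_2 = (24 − 7) − 15 = 2, and the invariant factors of ∂_2 are all 1, so H_1 = Z^2.
  H_2: rank ker ∂_2 − rank ∂_3 = (16 − 15) − 0 = 1, and there is no ∂_3, so H_2 = Z.

(K is a triangulation of the torus T^2.)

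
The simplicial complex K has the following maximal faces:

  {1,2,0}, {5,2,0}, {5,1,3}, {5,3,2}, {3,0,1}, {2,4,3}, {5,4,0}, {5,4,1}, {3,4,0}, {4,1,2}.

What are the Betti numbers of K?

b_0 = 1, b_1 = 0, b_2 = 0.

Fix the vertex order 0 < 1 < 2 < 3 < 4 < 5 and write every simplex with vertices in increasing order. Then dim K = 2 and the simplices of K are:

  0-simplices (6): [0], [1], [2], [3], [4], [5]
  1-simplices (15): [0,1], [0,2], [0,3], [0,4], [0,5], [1,2], [1,3], [1,4], [1,5], [2,3], [2,4], [2,5], [3,4], [3,5], [4,5]
  2-simplices (10): [0,1,2], [0,1,3], [0,2,5], [0,3,4], [0,4,5], [1,2,4], [1,3,5], [1,4,5], [2,3,4], [2,3,5]

Hence C_0 ≅ Z^6, C_1 ≅ Z^15, C_2 ≅ Z^10.

∂_1: C_1 → C_0 maps an edge to its endpoints' difference, ∂[p,q] = q − p.
As a 6×15 matrix over Z this has rank 5, with invariant factors (1,1,1,1,1).

The boundary map ∂_2: C_2 → C_1 acts by ∂[p,q,r] = [q,r] − [p,r] + [p,q]. For instance
  ∂[1,3,5] = [3,5] − [1,5] + [1,3],
  ∂[1,4,5] = [4,5] − [1,5] + [1,4].
The resulting 15×10 matrix has rank 10, and its Smith normal form has invariant factors (1,1,1,1,1,1,1,1,1,2).

Now H_k = ker ∂_k / im ∂_{k+1}, so:

  H_0: rank C_0 − rank ∂_1 = 6 − 5 = 1, and the invariant factors of ∂_1 are all 1, so H_0 = Z.
  H_1: rank ker ∂_1 − rank ∂_2 = (15 − 5) − 10 = 0, and ∂_2 has invariant factor 2 > 1, so H_1 = Z/2Z.
  H_2: rank ker ∂_2 − rank ∂_3 = (10 − 10) − 0 = 0, and there is no ∂_3, so H_2 = 0.

Hence the Betti numbers are b_0 = 1, b_1 = 0, b_2 = 0.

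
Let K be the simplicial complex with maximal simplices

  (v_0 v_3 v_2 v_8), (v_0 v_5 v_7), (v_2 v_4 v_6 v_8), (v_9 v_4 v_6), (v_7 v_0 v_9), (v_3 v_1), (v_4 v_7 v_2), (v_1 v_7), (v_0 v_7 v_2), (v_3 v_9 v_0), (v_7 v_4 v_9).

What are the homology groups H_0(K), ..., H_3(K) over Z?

Take the total order v_0 < v_1 < v_2 < v_3 < v_4 < v_5 < v_6 < v_7 < v_8 < v_9 on the vertex set. Then K (dimension 3) consists of the simplices:

  0-simplices (10): [v_0], [v_1], [v_2], [v_3], [v_4], [v_5], [v_6], [v_7], [v_8], [v_9]
  1-simplices (23): (23 of them)
  2-simplices (15): (15 of them)
  3-simplices (2): [v_0,v_2,v_3,v_8], [v_2,v_4,v_6,v_8]

so the chain groups are C_0 ≅ Z^10, C_1 ≅ Z^23, C_2 ≅ Z^15, C_3 ≅ Z^2.

∂_1: C_1 → C_0 sends each edge [p,q] (with p < q) to q − p.
The 10×23 boundary matrix has rank 9 and Smith normal form diag(1,1,1,1,1,1,1,1,1).

∂_2: C_2 → C_1 acts by ∂[p,q,r] = [q,r] − [p,r] + [p,q]. For instance
  ∂[v_2,v_6,v_8] = [v_6,v_8] − [v_2,v_8] + [v_2,v_6],
  ∂[v_4,v_7,v_9] = [v_7,v_9] − [v_4,v_9] + [v_4,v_7].
The 23×15 boundary matrix has rank 13 and Smith normal form diag(1,1,1,1,1,1,1,1,1,1,1,1,1).

∂_3: C_3 → C_2 sends each 3-simplex σ to the alternating sum Σ_i (−1)^i (σ with its i-th vertex removed). For instance
  ∂[v_0,v_2,v_3,v_8] = [v_2,v_3,v_8] − [v_0,v_3,v_8] + [v_0,v_2,v_8] − [v_0,v_2,v_3],
  ∂[v_2,v_4,v_6,v_8] = [v_4,v_6,v_8] − [v_2,v_6,v_8] + [v_2,v_4,v_8] − [v_2,v_4,v_6].
The 15×2 boundary matrix has rank 2 and Smith normal form diag(1,1).

Computing H_k = (kernel of ∂_k) / (image of ∂_{k+1}):

  H_0: rank C_0 − rank ∂_1 = 10 − 9 = 1, and the invariant factors of ∂_1 are all 1, so H_0 = Z.
  H_1: rank ker ∂_1 − rank ∂_2 = (23 − 9) − 13 = 1, and the invariant factors of ∂_2 are all 1, so H_1 = Z.
  H_2: rank ker ∂_2 − rank ∂_3 = (15 − 13) − 2 = 0, and the invariant factors of ∂_3 are all 1, so H_2 = 0.
  H_3: rank ker ∂_3 − rank ∂_4 = (2 − 2) − 0 = 0, and there is no ∂_4, so H_3 = 0.

H_0 ≅ Z,  H_1 ≅ Z,  H_2 = 0,  H_3 = 0.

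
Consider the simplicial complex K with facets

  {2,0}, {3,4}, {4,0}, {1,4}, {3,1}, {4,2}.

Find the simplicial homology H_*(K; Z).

H_0 = Z,  H_1 = Z^2.

We work with the vertex ordering 0 < 1 < 2 < 3 < 4. The simplices of K, each written with vertices in increasing order, are:

  0-simplices (5): [0], [1], [2], [3], [4]
  1-simplices (6): [0,2], [0,4], [1,3], [1,4], [2,4], [3,4]

Hence C_0 ≅ Z^5, C_1 ≅ Z^6.

∂_1: C_1 → C_0 sends each edge [p,q] (with p < q) to q − p. For instance
  ∂[1,4] = [4] − [1].
The 5×6 boundary matrix has rank 4 and Smith normal form diag(1,1,1,1).

Now H_k = ker ∂_k / im ∂_{k+1}, so:

  H_0: rank C_0 − rank ∂_1 = 5 − 4 = 1, and the invariant factors of ∂_1 are all 1, so H_0 ≅ Z.
  H_1: rank ker ∂_1 − rank ∂_2 = (6 − 4) − 0 = 2, and there is no ∂_2, so H_1 ≅ Z^2.

(K is a triangulation of a wedge of 2 circles.)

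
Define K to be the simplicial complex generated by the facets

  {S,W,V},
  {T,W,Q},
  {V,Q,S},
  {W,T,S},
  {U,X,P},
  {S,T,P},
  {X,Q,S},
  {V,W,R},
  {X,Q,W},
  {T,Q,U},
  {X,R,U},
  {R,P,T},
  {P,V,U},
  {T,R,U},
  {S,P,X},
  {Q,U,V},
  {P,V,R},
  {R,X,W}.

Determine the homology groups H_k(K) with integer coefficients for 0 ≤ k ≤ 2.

Take the total order P < Q < R < S < T < U < V < W < X on the vertex set. Then K (dimension 2) consists of the simplices:

  0-simplices (9): P, Q, R, S, T, U, V, W, X
  1-simplices (27): PR, PS, PT, PU, PV, PX, QS, QT, QU, QV, QW, QX, RT, RU, RV, RW, RX, ST, SV, SW, SX, TU, TW, UV, UX, VW, WX
  2-simplices (18): PRT, PRV, PST, PSX, PUV, PUX, QSV, QSX, QTU, QTW, QUV, QWX, RTU, RUX, RVW, RWX, STW, SVW

so the chain groups are C_0 ≅ Z^9, C_1 ≅ Z^27, C_2 ≅ Z^18.

The boundary map ∂_1: C_1 → C_0 is given by ∂[p,q] = [q] − [p].
As a 9×27 matrix over Z this has rank 8, with invariant factors (1,1,1,1,1,1,1,1).

The boundary map ∂_2: C_2 → C_1 maps a triangle to the signed sum of its edges. For instance
  ∂PUV = UV − PV + PU,
  ∂QWX = WX − QX + QW.
This gives a 27×18 integer matrix of rank 18; reducing to Smith normal form yields diagonal entries (1,1,1,1,1,1,1,1,1,1,1,1,1,1,1,1,1,2).

Now H_k = ker ∂_k / im ∂_{k+1}, so:

  H_0: rank C_0 − rank ∂_1 = 9 − 8 = 1, and the invariant factors of ∂_1 are all 1, so H_0 ≅ Z.
  H_1: rank ker ∂_1 − rank ∂_2 = (27 − 8) − 18 = 1, and ∂_2 has invariant factor 2 > 1, so H_1 ≅ Z × Z/2.
  H_2: rank ker ∂_2 − rank ∂_3 = (18 − 18) − 0 = 0, and there is no ∂_3, so H_2 ≅ 0.

As a check, the Euler characteristic is 9 − 27 + 18 = 0, which agrees with 1 − 1 + 0 = 0.
(K is a triangulation of the Klein bottle.)

H_0 = Z,  H_1 = Z × Z/2,  H_2 = 0.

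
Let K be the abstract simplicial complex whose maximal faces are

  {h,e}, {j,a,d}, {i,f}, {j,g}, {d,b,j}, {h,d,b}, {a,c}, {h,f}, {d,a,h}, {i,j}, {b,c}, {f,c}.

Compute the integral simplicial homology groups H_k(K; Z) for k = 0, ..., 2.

H_0 = Z,  H_1 = Z^3,  H_2 = 0.

Order the vertices as a < b < c < d < e < f < g < h < i < j. Listing each simplex with vertices in this order, K has dimension 2 with simplices:

  0-simplices (10): a, b, c, d, e, f, g, h, i, j
  1-simplices (16): ac, ad, ah, aj, bc, bd, bh, bj, cf, dh, dj, eh, fh, fi, gj, ij
  2-simplices (4): adh, adj, bdh, bdj

Hence C_0 ≅ Z^10, C_1 ≅ Z^16, C_2 ≅ Z^4.

∂_1: C_1 → C_0 maps an edge to its endpoints' difference, ∂[p,q] = q − p.
The resulting 10×16 matrix has rank 9, and its Smith normal form has invariant factors (1,1,1,1,1,1,1,1,1).

∂_2: C_2 → C_1 sends each 2-simplex [p,q,r] to [q,r] − [p,r] + [p,q]. For instance
  ∂adh = dh − ah + ad,
  ∂adj = dj − aj + ad.
The 16×4 boundary matrix has rank 4 and Smith normal form diag(1,1,1,1).

Now H_k = ker ∂_k / im ∂_{k+1}, so:

  H_0: rank C_0 − rank ∂_1 = 10 − 9 = 1, and the invariant factors of ∂_1 are all 1, so H_0 ≅ Z.
  H_1: rank ker ∂_1 − rank ∂_2 = (16 − 9) − 4 = 3, and the invariant factors of ∂_2 are all 1, so H_1 ≅ Z^3.
  H_2: rank ker ∂_2 − rank ∂_3 = (4 − 4) − 0 = 0, and there is no ∂_3, so H_2 ≅ 0.

As a check, the Euler characteristic is 10 − 16 + 4 = -2, which agrees with 1 − 3 + 0 = -2.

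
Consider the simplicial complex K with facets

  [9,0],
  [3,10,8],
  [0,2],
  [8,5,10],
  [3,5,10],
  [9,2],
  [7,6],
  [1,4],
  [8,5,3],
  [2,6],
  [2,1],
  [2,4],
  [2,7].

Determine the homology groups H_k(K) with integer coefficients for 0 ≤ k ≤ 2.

We work with the vertex ordering 0 < 1 < 2 < 3 < 4 < 5 < 6 < 7 < 8 < 9 < 10. The simplices of K, each written with vertices in increasing order, are:

  0-simplices (11): [0], [1], [2], [3], [4], [5], [6], [7], [8], [9], [10]
  1-simplices (15): [0,2], [0,9], [1,2], [1,4], [2,4], [2,6], [2,7], [2,9], [3,5], [3,8], [3,10], [5,8], [5,10], [6,7], [8,10]
  2-simplices (4): [3,5,8], [3,5,10], [3,8,10], [5,8,10]

Hence C_0 ≅ Z^11, C_1 ≅ Z^15, C_2 ≅ Z^4.

∂_1: C_1 → C_0 sends each edge [p,q] (with p < q) to q − p. For instance
  ∂[5,8] = [8] − [5].
This gives a 11×15 integer matrix of rank 9; reducing to Smith normal form yields diagonal entries (1,1,1,1,1,1,1,1,1).

∂_2: C_2 → C_1 maps a triangle to the signed sum of its edges. For instance
  ∂[3,8,10] = [8,10] − [3,10] + [3,8],
  ∂[3,5,10] = [5,10] − [3,10] + [3,5].
The 15×4 boundary matrix has rank 3 and Smith normal form diag(1,1,1).

Now H_k = ker ∂_k / im ∂_{k+1}, so:

  H_0: rank C_0 − rank ∂_1 = 11 − 9 = 2, and the invariant factors of ∂_1 are all 1, so H_0 ≅ Z^2.
  H_1: rank ker ∂_1 − rank ∂_2 = (15 − 9) − 3 = 3, and the invariant factors of ∂_2 are all 1, so H_1 ≅ Z^3.
  H_2: rank ker ∂_2 − rank ∂_3 = (4 − 3) − 0 = 1, and there is no ∂_3, so H_2 ≅ Z.

As a check, the Euler characteristic is 11 − 15 + 4 = 0, which agrees with 2 − 3 + 1 = 0.
(K is a triangulation of the disjoint union of a wedge of 3 circles and the 2-sphere S^2.)

H_0 = Z^2,  H_1 = Z^3,  H_2 = Z.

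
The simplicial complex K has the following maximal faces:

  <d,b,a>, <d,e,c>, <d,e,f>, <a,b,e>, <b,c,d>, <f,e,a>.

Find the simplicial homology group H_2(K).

Take the total order a < b < c < d < e < f on the vertex set. Then K (dimension 2) consists of the simplices:

  0-simplices (6): a, b, c, d, e, f
  1-simplices (12): ab, ad, ae, af, bc, bd, be, cd, ce, de, df, ef
  2-simplices (6): abd, abe, aef, bcd, cde, def

giving chain groups C_0 ≅ Z^6, C_1 ≅ Z^12, C_2 ≅ Z^6.

∂_1: C_1 → C_0 is given by ∂[p,q] = [q] − [p]. For instance
  ∂ad = d − a.
As a 6×12 matrix over Z this has rank 5, with invariant factors (1,1,1,1,1).

Boundary ∂_2: C_2 → C_1 sends each 2-simplex [p,q,r] to [q,r] − [p,r] + [p,q]. For instance
  ∂def = ef − df + de,
  ∂aef = ef − af + ae.
The resulting 12×6 matrix has rank 6, and its Smith normal form has invariant factors (1,1,1,1,1,1).

Reading off H_k = ker ∂_k / im ∂_{k+1}:

  H_2: rank ker ∂_2 − rank ∂_3 = (6 − 6) − 0 = 0, and there is no ∂_3, so H_2 = 0.

(K is a triangulation of the cylinder S^1 x I.)

H_2 ≅ 0.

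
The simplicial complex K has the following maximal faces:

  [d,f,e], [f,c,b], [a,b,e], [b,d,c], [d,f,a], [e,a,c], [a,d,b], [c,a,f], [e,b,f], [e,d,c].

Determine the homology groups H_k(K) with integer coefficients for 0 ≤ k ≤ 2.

Take the total order a < b < c < d < e < f on the vertex set. Then K (dimension 2) consists of the simplices:

  0-simplices (6): a, b, c, d, e, f
  1-simplices (15): ab, ac, ad, ae, af, bc, bd, be, bf, cd, ce, cf, de, df, ef
  2-simplices (10): abd, abe, ace, acf, adf, bcd, bcf, bef, cde, def

Hence C_0 ≅ Z^6, C_1 ≅ Z^15, C_2 ≅ Z^10.

∂_1: C_1 → C_0 sends each edge [p,q] (with p < q) to q − p. For instance
  ∂cf = f − c.
As a 6×15 matrix over Z this has rank 5, with invariant factors (1,1,1,1,1).

Boundary ∂_2: C_2 → C_1 sends each 2-simplex [p,q,r] to [q,r] − [p,r] + [p,q]. For instance
  ∂bef = ef − bf + be,
  ∂cde = de − ce + cd.
The resulting 15×10 matrix has rank 10, and its Smith normal form has invariant factors (1,1,1,1,1,1,1,1,1,2).

Computing H_k = (kernel of ∂_k) / (image of ∂_{k+1}):

  H_0: rank C_0 − rank ∂_1 = 6 − 5 = 1, and the invariant factors of ∂_1 are all 1, so H_0 = Z.
  H_1: rank ker ∂_1 − rank ∂_2 = (15 − 5) − 10 = 0, and ∂_2 has invariant factor 2 > 1, so H_1 = Z/2.
  H_2: rank ker ∂_2 − rank ∂_3 = (10 − 10) − 0 = 0, and there is no ∂_3, so H_2 = 0.

(K is a triangulation of the real projective plane RP^2.)

H_0 ≅ Z,  H_1 ≅ Z/2,  H_2 = 0.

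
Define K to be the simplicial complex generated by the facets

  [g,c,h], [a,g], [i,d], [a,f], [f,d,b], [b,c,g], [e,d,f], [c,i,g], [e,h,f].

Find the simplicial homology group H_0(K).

H_0 ≅ Z.

We work with the vertex ordering a < b < c < d < e < f < g < h < i. The simplices of K, each written with vertices in increasing order, are:

  0-simplices (9): a, b, c, d, e, f, g, h, i
  1-simplices (17): af, ag, bc, bd, bf, bg, cg, ch, ci, de, df, di, ef, eh, fh, gh, gi
  2-simplices (6): bcg, bdf, cgh, cgi, def, efh

giving chain groups C_0 ≅ Z^9, C_1 ≅ Z^17, C_2 ≅ Z^6.

∂_1: C_1 → C_0 maps an edge to its endpoints' difference, ∂[p,q] = q − p. For instance
  ∂bg = g − b.
The resulting 9×17 matrix has rank 8, and its Smith normal form has invariant factors (1,1,1,1,1,1,1,1).

Boundary ∂_2: C_2 → C_1 acts by ∂[p,q,r] = [q,r] − [p,r] + [p,q]. For instance
  ∂bcg = cg − bg + bc,
  ∂def = ef − df + de.
This gives a 17×6 integer matrix of rank 6; reducing to Smith normal form yields diagonal entries (1,1,1,1,1,1).

Now H_k = ker ∂_k / im ∂_{k+1}, so:

  H_0: rank C_0 − rank ∂_1 = 9 − 8 = 1, and the invariant factors of ∂_1 are all 1, so H_0 ≅ Z.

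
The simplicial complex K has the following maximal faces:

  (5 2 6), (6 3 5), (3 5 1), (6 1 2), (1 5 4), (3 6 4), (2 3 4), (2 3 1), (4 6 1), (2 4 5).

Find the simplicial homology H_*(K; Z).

Take the total order 1 < 2 < 3 < 4 < 5 < 6 on the vertex set. Then K (dimension 2) consists of the simplices:

  0-simplices (6): [1], [2], [3], [4], [5], [6]
  1-simplices (15): [1,2], [1,3], [1,4], [1,5], [1,6], [2,3], [2,4], [2,5], [2,6], [3,4], [3,5], [3,6], [4,5], [4,6], [5,6]
  2-simplices (10): [1,2,3], [1,2,6], [1,3,5], [1,4,5], [1,4,6], [2,3,4], [2,4,5], [2,5,6], [3,4,6], [3,5,6]

Hence C_0 ≅ Z^6, C_1 ≅ Z^15, C_2 ≅ Z^10.

The boundary map ∂_1: C_1 → C_0 is given by ∂[p,q] = [q] − [p]. For instance
  ∂[2,4] = [4] − [2].
The resulting 6×15 matrix has rank 5, and its Smith normal form has invariant factors (1,1,1,1,1).

The boundary map ∂_2: C_2 → C_1 acts by ∂[p,q,r] = [q,r] − [p,r] + [p,q]. For instance
  ∂[2,3,4] = [3,4] − [2,4] + [2,3],
  ∂[1,2,3] = [2,3] − [1,3] + [1,2].
The 15×10 boundary matrix has rank 10 and Smith normal form diag(1,1,1,1,1,1,1,1,1,2).

From H_k ≅ ker(∂_k) / im(∂_{k+1}) we obtain:

  H_0: rank C_0 − rank ∂_1 = 6 − 5 = 1, and the invariant factors of ∂_1 are all 1, so H_0 = Z.
  H_1: rank ker ∂_1 − rank ∂_2 = (15 − 5) − 10 = 0, and ∂_2 has invariant factor 2 > 1, so H_1 = Z_2.
  H_2: rank ker ∂_2 − rank ∂_3 = (10 − 10) − 0 = 0, and there is no ∂_3, so H_2 = 0.

(K is a triangulation of the real projective plane RP^2.)

H_0 = Z,  H_1 = Z_2,  H_2 = 0.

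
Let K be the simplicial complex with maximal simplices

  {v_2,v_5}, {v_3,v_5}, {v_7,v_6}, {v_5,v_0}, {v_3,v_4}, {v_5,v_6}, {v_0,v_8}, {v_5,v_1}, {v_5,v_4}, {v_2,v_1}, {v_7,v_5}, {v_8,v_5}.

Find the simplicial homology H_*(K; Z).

H_0 ≅ Z,  H_1 ≅ Z^4.

We work with the vertex ordering v_0 < v_1 < v_2 < v_3 < v_4 < v_5 < v_6 < v_7 < v_8. The simplices of K, each written with vertices in increasing order, are:

  0-simplices (9): [v_0], [v_1], [v_2], [v_3], [v_4], [v_5], [v_6], [v_7], [v_8]
  1-simplices (12): [v_0,v_5], [v_0,v_8], [v_1,v_2], [v_1,v_5], [v_2,v_5], [v_3,v_4], [v_3,v_5], [v_4,v_5], [v_5,v_6], [v_5,v_7], [v_5,v_8], [v_6,v_7]

so the chain groups are C_0 ≅ Z^9, C_1 ≅ Z^12.

Boundary ∂_1: C_1 → C_0 maps an edge to its endpoints' difference, ∂[p,q] = q − p.
The 9×12 boundary matrix has rank 8 and Smith normal form diag(1,1,1,1,1,1,1,1).

Now H_k = ker ∂_k / im ∂_{k+1}, so:

  H_0: rank C_0 − rank ∂_1 = 9 − 8 = 1, and the invariant factors of ∂_1 are all 1, so H_0 ≅ Z.
  H_1: rank ker ∂_1 − rank ∂_2 = (12 − 8) − 0 = 4, and there is no ∂_2, so H_1 ≅ Z^4.

As a check, the Euler characteristic is 9 − 12 = -3, which agrees with 1 − 4 = -3.
(K is a triangulation of a wedge of 4 circles.)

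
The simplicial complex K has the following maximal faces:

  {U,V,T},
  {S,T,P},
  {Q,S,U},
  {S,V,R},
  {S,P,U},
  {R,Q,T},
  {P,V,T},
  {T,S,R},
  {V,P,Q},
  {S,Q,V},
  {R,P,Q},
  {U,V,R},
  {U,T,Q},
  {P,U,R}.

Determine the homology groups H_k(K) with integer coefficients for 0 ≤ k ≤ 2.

H_0 ≅ Z,  H_1 ≅ Z^2,  H_2 ≅ Z.

We work with the vertex ordering P < Q < R < S < T < U < V. The simplices of K, each written with vertices in increasing order, are:

  0-simplices (7): P, Q, R, S, T, U, V
  1-simplices (21): PQ, PR, PS, PT, PU, PV, QR, QS, QT, QU, QV, RS, RT, RU, RV, ST, SU, SV, TU, TV, UV
  2-simplices (14): PQR, PQV, PRU, PST, PSU, PTV, QRT, QSU, QSV, QTU, RST, RSV, RUV, TUV

giving chain groups C_0 ≅ Z^7, C_1 ≅ Z^21, C_2 ≅ Z^14.

Boundary ∂_1: C_1 → C_0 sends each edge [p,q] (with p < q) to q − p. For instance
  ∂QR = R − Q.
The 7×21 boundary matrix has rank 6 and Smith normal form diag(1,1,1,1,1,1).

The boundary map ∂_2: C_2 → C_1 sends each 2-simplex [p,q,r] to [q,r] − [p,r] + [p,q]. For instance
  ∂QRT = RT − QT + QR,
  ∂QSU = SU − QU + QS.
The resulting 21×14 matrix has rank 13, and its Smith normal form has invariant factors (1,1,1,1,1,1,1,1,1,1,1,1,1).

Computing H_k = (kernel of ∂_k) / (image of ∂_{k+1}):

  H_0: rank C_0 − rank ∂_1 = 7 − 6 = 1, and the invariant factors of ∂_1 are all 1, so H_0 ≅ Z.
  H_1: rank ker ∂_1 − rank ∂_2 = (21 − 6) − 13 = 2, and the invariant factors of ∂_2 are all 1, so H_1 ≅ Z^2.
  H_2: rank ker ∂_2 − rank ∂_3 = (14 − 13) − 0 = 1, and there is no ∂_3, so H_2 ≅ Z.

As a check, the Euler characteristic is 7 − 21 + 14 = 0, which agrees with 1 − 2 + 1 = 0.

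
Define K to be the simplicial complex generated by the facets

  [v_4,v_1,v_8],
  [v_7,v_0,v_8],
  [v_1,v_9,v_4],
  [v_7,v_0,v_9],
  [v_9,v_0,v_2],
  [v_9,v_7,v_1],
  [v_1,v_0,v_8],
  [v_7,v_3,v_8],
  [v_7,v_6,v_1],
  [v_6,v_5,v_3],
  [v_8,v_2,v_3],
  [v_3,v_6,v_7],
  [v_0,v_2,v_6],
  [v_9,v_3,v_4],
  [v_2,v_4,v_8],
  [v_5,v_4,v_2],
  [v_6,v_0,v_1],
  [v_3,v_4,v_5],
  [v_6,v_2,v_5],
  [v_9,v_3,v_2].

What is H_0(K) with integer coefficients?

Fix the vertex order v_0 < v_1 < v_2 < v_3 < v_4 < v_5 < v_6 < v_7 < v_8 < v_9 and write every simplex with vertices in increasing order. Then dim K = 2 and the simplices of K are:

  0-simplices (10): [v_0], [v_1], [v_2], [v_3], [v_4], [v_5], [v_6], [v_7], [v_8], [v_9]
  1-simplices (30): (30 of them)
  2-simplices (20): (20 of them)

Hence C_0 ≅ Z^10, C_1 ≅ Z^30, C_2 ≅ Z^20.

∂_1: C_1 → C_0 is given by ∂[p,q] = [q] − [p].
This gives a 10×30 integer matrix of rank 9; reducing to Smith normal form yields diagonal entries (1,1,1,1,1,1,1,1,1).

The boundary map ∂_2: C_2 → C_1 sends each 2-simplex [p,q,r] to [q,r] − [p,r] + [p,q]. For instance
  ∂[v_3,v_6,v_7] = [v_6,v_7] − [v_3,v_7] + [v_3,v_6],
  ∂[v_1,v_4,v_9] = [v_4,v_9] − [v_1,v_9] + [v_1,v_4].
This gives a 30×20 integer matrix of rank 20; reducing to Smith normal form yields diagonal entries (1,1,1,1,1,1,1,1,1,1,1,1,1,1,1,1,1,1,1,2).

Now H_k = ker ∂_k / im ∂_{k+1}, so:

  H_0: rank C_0 − rank ∂_1 = 10 − 9 = 1, and the invariant factors of ∂_1 are all 1, so H_0 ≅ Z.

H_0 ≅ Z.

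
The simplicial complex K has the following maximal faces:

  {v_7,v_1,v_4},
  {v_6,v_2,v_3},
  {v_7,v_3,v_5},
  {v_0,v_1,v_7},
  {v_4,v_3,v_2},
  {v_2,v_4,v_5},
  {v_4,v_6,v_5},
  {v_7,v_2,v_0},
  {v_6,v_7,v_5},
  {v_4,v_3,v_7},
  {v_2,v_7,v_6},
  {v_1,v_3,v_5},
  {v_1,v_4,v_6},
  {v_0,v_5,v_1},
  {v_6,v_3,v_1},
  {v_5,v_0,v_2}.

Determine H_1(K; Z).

We work with the vertex ordering v_0 < v_1 < v_2 < v_3 < v_4 < v_5 < v_6 < v_7. The simplices of K, each written with vertices in increasing order, are:

  0-simplices (8): [v_0], [v_1], [v_2], [v_3], [v_4], [v_5], [v_6], [v_7]
  1-simplices (24): (24 of them)
  2-simplices (16): (16 of them)

so the chain groups are C_0 ≅ Z^8, C_1 ≅ Z^24, C_2 ≅ Z^16.

Boundary ∂_1: C_1 → C_0 sends each edge [p,q] (with p < q) to q − p. For instance
  ∂[v_0,v_2] = [v_2] − [v_0].
The 8×24 boundary matrix has rank 7 and Smith normal form diag(1,1,1,1,1,1,1).

Boundary ∂_2: C_2 → C_1 sends each 2-simplex [p,q,r] to [q,r] − [p,r] + [p,q]. For instance
  ∂[v_2,v_6,v_7] = [v_6,v_7] − [v_2,v_7] + [v_2,v_6],
  ∂[v_1,v_4,v_7] = [v_4,v_7] − [v_1,v_7] + [v_1,v_4].
As a 24×16 matrix over Z this has rank 15, with invariant factors (1,1,1,1,1,1,1,1,1,1,1,1,1,1,1).

From H_k ≅ ker(∂_k) / im(∂_{k+1}) we obtain:

  H_1: rank ker ∂_1 − rank ∂_2 = (24 − 7) − 15 = 2, and the invariant factors of ∂_2 are all 1, so H_1 ≅ Z^2.

H_1 = Z^2.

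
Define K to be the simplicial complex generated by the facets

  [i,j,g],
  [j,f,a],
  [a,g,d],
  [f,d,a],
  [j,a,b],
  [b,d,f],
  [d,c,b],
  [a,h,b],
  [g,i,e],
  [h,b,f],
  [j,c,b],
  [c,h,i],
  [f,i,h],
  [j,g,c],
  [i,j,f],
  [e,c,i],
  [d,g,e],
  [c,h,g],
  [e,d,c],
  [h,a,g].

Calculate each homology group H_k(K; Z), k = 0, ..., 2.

H_0 = Z,  H_1 = Z ⊕ Z/2,  H_2 = 0.

Order the vertices as a < b < c < d < e < f < g < h < i < j. Listing each simplex with vertices in this order, K has dimension 2 with simplices:

  0-simplices (10): a, b, c, d, e, f, g, h, i, j
  1-simplices (30): ab, ad, af, ag, ah, aj, bc, bd, bf, bh, bj, cd, ce, cg, ch, ci, cj, de, df, dg, eg, ei, fh, fi, fj, gh, gi, gj, hi, ij
  2-simplices (20): abh, abj, adf, adg, afj, agh, bcd, bcj, bdf, bfh, cde, cei, cgh, cgj, chi, deg, egi, fhi, fij, gij

giving chain groups C_0 ≅ Z^10, C_1 ≅ Z^30, C_2 ≅ Z^20.

The boundary map ∂_1: C_1 → C_0 is given by ∂[p,q] = [q] − [p]. For instance
  ∂fj = j − f.
This gives a 10×30 integer matrix of rank 9; reducing to Smith normal form yields diagonal entries (1,1,1,1,1,1,1,1,1).

Boundary ∂_2: C_2 → C_1 sends each 2-simplex [p,q,r] to [q,r] − [p,r] + [p,q]. For instance
  ∂cde = de − ce + cd,
  ∂bcd = cd − bd + bc.
This gives a 30×20 integer matrix of rank 20; reducing to Smith normal form yields diagonal entries (1,1,1,1,1,1,1,1,1,1,1,1,1,1,1,1,1,1,1,2).

Computing H_k = (kernel of ∂_k) / (image of ∂_{k+1}):

  H_0: rank C_0 − rank ∂_1 = 10 − 9 = 1, and the invariant factors of ∂_1 are all 1, so H_0 = Z.
  H_1: rank ker ∂_1 − rank ∂_2 = (30 − 9) − 20 = 1, and ∂_2 has invariant factor 2 > 1, so H_1 = Z ⊕ Z/2.
  H_2: rank ker ∂_2 − rank ∂_3 = (20 − 20) − 0 = 0, and there is no ∂_3, so H_2 = 0.

As a check, the Euler characteristic is 10 − 30 + 20 = 0, which agrees with 1 − 1 + 0 = 0.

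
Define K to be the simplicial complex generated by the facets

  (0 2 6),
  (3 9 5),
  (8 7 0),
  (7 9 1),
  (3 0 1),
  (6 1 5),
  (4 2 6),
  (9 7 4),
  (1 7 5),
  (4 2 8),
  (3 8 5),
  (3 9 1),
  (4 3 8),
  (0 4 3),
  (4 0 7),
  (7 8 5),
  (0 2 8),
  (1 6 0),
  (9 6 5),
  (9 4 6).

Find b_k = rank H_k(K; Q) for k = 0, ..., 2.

Order the vertices as 0 < 1 < 2 < 3 < 4 < 5 < 6 < 7 < 8 < 9. Listing each simplex with vertices in this order, K has dimension 2 with simplices:

  0-simplices (10): [0], [1], [2], [3], [4], [5], [6], [7], [8], [9]
  1-simplices (30): (30 of them)
  2-simplices (20): (20 of them)

Hence C_0 ≅ Z^10, C_1 ≅ Z^30, C_2 ≅ Z^20.

∂_1: C_1 → C_0 maps an edge to its endpoints' difference, ∂[p,q] = q − p. For instance
  ∂[2,8] = [8] − [2].
The resulting 10×30 matrix has rank 9, and its Smith normal form has invariant factors (1,1,1,1,1,1,1,1,1).

∂_2: C_2 → C_1 sends each 2-simplex [p,q,r] to [q,r] − [p,r] + [p,q]. For instance
  ∂[2,4,6] = [4,6] − [2,6] + [2,4],
  ∂[3,5,9] = [5,9] − [3,9] + [3,5].
The resulting 30×20 matrix has rank 20, and its Smith normal form has invariant factors (1,1,1,1,1,1,1,1,1,1,1,1,1,1,1,1,1,1,1,2).

From H_k ≅ ker(∂_k) / im(∂_{k+1}) we obtain:

  H_0: rank C_0 − rank ∂_1 = 10 − 9 = 1, and the invariant factors of ∂_1 are all 1, so H_0 = Z.
  H_1: rank ker ∂_1 − rank ∂_2 = (30 − 9) − 20 = 1, and ∂_2 has invariant factor 2 > 1, so H_1 = Z ⊕ Z_2.
  H_2: rank ker ∂_2 − rank ∂_3 = (20 − 20) − 0 = 0, and there is no ∂_3, so H_2 = 0.

As a check, the Euler characteristic is 10 − 30 + 20 = 0, which agrees with 1 − 1 + 0 = 0.

Hence the Betti numbers are b_0 = 1, b_1 = 1, b_2 = 0.

b_0 = 1, b_1 = 1, b_2 = 0.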